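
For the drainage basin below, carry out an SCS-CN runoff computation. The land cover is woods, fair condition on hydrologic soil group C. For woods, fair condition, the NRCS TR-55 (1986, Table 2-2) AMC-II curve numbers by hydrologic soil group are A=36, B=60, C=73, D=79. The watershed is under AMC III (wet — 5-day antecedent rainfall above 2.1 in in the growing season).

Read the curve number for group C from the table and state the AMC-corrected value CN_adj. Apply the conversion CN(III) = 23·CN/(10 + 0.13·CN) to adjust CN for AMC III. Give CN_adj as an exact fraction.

NRCS table: woods, fair condition, soil group C → CN(II) = 73
CN(III) from CN(II)=73: (23·73)/(10 + 0.13·73) = 167900/1949 ≈ 86.147

CN_adj = 167900/1949 ≈ 86.147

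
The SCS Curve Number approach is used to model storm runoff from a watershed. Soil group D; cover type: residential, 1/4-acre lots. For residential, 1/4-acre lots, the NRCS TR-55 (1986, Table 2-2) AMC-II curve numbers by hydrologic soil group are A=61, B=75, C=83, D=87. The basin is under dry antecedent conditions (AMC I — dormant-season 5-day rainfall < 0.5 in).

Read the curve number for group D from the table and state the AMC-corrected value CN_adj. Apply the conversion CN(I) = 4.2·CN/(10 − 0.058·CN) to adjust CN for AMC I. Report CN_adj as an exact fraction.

CN_adj = 182700/2477 ≈ 73.759

NRCS table: residential, 1/4-acre lots, soil group D → CN(II) = 87
Dry (AMC I): CN(I) = 4.2·87/(10 − 0.058·87) = (1827/5)/(2477/500) = 182700/2477 ≈ 73.759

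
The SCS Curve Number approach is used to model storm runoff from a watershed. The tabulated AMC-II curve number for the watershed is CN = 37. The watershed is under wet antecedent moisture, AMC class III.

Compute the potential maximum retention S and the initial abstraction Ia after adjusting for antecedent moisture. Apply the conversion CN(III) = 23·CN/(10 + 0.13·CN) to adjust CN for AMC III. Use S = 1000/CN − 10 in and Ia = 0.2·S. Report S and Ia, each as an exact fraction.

S = 6300/851 in ≈ 7.403 in; Ia = 1260/851 in ≈ 1.481 in

CN(III) from CN(II)=37: (23·37)/(10 + 0.13·37) = 85100/1481 ≈ 57.461
Max retention: S = 1000/(85100/1481) − 10 = 6300/851 in (≈ 7.403 in)
Ia = 0.2S: 0.2·7.403 = 1.481 in (exactly 1260/851)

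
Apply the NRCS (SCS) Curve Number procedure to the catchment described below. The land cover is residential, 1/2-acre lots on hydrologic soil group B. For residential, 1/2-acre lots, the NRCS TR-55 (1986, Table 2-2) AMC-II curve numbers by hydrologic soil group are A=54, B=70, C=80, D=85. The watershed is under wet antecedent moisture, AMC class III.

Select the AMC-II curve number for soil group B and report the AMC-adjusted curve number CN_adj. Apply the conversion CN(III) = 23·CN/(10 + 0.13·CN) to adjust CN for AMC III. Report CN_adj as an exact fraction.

CN_adj = 16100/191 ≈ 84.293

NRCS table: residential, 1/2-acre lots, soil group B → CN(II) = 70
CN(III) from CN(II)=70: (23·70)/(10 + 0.13·70) = 16100/191 ≈ 84.293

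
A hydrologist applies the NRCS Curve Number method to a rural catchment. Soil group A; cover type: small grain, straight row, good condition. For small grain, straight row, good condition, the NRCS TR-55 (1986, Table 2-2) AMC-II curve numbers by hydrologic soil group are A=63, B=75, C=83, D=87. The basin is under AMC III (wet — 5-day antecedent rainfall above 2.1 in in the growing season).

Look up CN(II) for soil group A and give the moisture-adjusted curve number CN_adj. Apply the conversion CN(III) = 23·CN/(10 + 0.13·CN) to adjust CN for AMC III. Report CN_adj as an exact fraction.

NRCS table: small grain, straight row, good condition, soil group A → CN(II) = 63
CN(III) from CN(II)=63: (23·63)/(10 + 0.13·63) = 144900/1819 ≈ 79.659

CN_adj = 144900/1819 ≈ 79.659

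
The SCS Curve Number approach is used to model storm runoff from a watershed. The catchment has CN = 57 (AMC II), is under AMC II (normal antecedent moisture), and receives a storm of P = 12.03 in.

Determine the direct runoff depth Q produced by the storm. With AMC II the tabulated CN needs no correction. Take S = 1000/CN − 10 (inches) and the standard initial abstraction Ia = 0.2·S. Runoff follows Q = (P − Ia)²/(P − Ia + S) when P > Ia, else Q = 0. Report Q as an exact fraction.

Q = 3596520841/586934700 in ≈ 6.128 in

AMC II — tabulated CN = 57 applies directly.
Retention S: 1000/CN − 10 with CN=57.000 → S = 430/57 ≈ 7.544 in
Initial abstraction Ia = S/5 = (430/57)/5 = 86/57 ≈ 1.509 in
P − Ia = 12.030 − 1.509 = 59971/5700 ≈ 10.521 in (> 0, runoff occurs)
Q: (59971/5700)² ÷ (102971/5700) = 3596520841/586934700 in (≈ 6.128 in)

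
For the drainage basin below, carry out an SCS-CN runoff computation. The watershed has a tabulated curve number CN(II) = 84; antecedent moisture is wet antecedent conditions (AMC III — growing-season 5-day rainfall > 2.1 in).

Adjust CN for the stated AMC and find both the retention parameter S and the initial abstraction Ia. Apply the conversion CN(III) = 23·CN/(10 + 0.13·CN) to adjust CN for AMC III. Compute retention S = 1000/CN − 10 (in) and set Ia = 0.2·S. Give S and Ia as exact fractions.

S = 400/483 in ≈ 0.828 in; Ia = 80/483 in ≈ 0.166 in

CN(III) from CN(II)=84: (23·84)/(10 + 0.13·84) = 48300/523 ≈ 92.352
Max retention: S = 1000/(48300/523) − 10 = 400/483 in (≈ 0.828 in)
Ia = 0.2S: 0.2·0.828 = 0.166 in (exactly 80/483)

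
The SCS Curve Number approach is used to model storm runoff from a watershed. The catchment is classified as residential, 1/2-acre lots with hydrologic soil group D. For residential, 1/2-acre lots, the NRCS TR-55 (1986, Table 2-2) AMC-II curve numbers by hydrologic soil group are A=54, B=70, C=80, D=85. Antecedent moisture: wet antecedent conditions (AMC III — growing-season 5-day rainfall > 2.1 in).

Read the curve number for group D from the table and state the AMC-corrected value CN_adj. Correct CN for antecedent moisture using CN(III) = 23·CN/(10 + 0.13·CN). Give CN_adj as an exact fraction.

CN_adj = 39100/421 ≈ 92.874

NRCS table: residential, 1/2-acre lots, soil group D → CN(II) = 85
CN(III) from CN(II)=85: (23·85)/(10 + 0.13·85) = 39100/421 ≈ 92.874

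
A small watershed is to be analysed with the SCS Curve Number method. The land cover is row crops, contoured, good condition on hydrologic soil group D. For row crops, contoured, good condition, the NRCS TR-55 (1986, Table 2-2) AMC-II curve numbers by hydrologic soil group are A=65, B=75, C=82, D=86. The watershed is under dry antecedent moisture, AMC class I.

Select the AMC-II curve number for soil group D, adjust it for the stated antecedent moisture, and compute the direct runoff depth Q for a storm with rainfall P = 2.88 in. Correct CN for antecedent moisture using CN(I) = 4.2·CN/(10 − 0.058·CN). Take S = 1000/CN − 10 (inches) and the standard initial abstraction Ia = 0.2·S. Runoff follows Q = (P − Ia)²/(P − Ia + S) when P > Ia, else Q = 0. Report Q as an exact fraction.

NRCS table: row crops, contoured, good condition, soil group D → CN(II) = 86
CN(I) from CN(II)=86: (4.2·86)/(10 − 0.058·86) = 12900/179 ≈ 72.067
Max retention: S = 1000/(12900/179) − 10 = 500/129 in (≈ 3.876 in)
Ia = 0.2S: 0.2·3.876 = 0.775 in (exactly 100/129)
P − Ia = 2.880 − 0.775 = 6788/3225 ≈ 2.105 in (> 0, runoff occurs)
Q = (6788/3225)²/((6788/3225) + 500/129) = (46076944/10400625)/(19288/3225) = 5759618/7775475 in ≈ 0.741 in

Q = 5759618/7775475 in ≈ 0.741 in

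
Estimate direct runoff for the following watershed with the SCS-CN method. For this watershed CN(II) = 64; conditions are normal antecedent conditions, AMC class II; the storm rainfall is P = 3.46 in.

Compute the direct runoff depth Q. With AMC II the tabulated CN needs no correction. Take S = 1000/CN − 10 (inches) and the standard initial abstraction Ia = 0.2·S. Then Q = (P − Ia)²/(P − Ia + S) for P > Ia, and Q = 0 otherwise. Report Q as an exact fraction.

CN(II) = 64; AMC II needs no correction.
Max retention: S = 1000/64 − 10 = 45/8 in (≈ 5.625 in)
Ia = 0.2·(45/8) = 9/8 in ≈ 1.125 in
P − Ia = 3.460 − 1.125 = 467/200 ≈ 2.335 in (> 0, runoff occurs)
Q: (467/200)² ÷ (199/25) = 218089/318400 in (≈ 0.685 in)

Q = 218089/318400 in ≈ 0.685 in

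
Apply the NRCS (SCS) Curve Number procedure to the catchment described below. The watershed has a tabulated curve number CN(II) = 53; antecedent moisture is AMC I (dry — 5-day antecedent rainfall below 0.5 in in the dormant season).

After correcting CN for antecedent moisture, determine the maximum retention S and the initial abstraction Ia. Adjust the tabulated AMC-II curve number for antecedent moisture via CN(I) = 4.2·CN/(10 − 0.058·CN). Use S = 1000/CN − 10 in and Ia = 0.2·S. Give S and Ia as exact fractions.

S = 23500/1113 in ≈ 21.114 in; Ia = 4700/1113 in ≈ 4.223 in

Adjust CN=53 to AMC I: 4.2·53/(10 − 0.058·53) → (1113/5) ÷ (3463/500) = 111300/3463 ≈ 32.140
Retention S: 1000/CN − 10 with CN=32.140 → S = 23500/1113 ≈ 21.114 in
Ia = 0.2·(23500/1113) = 4700/1113 in ≈ 4.223 in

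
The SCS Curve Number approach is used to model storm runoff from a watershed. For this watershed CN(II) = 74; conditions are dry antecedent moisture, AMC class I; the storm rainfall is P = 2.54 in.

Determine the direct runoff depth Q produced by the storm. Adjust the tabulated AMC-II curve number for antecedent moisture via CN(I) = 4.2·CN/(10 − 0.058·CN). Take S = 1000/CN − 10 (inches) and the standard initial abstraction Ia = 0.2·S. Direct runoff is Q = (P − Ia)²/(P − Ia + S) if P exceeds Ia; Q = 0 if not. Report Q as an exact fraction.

Q = 1134275041/13934679150 in ≈ 0.081 in

CN(I) from CN(II)=74: (4.2·74)/(10 − 0.058·74) = 77700/1427 ≈ 54.450
Max retention: S = 1000/(77700/1427) − 10 = 6500/777 in (≈ 8.366 in)
Ia = 0.2S: 0.2·8.366 = 1.673 in (exactly 1300/777)
P − Ia = 2.540 − 1.673 = 33679/38850 ≈ 0.867 in (> 0, runoff occurs)
Q: (33679/38850)² ÷ (358679/38850) = 1134275041/13934679150 in (≈ 0.081 in)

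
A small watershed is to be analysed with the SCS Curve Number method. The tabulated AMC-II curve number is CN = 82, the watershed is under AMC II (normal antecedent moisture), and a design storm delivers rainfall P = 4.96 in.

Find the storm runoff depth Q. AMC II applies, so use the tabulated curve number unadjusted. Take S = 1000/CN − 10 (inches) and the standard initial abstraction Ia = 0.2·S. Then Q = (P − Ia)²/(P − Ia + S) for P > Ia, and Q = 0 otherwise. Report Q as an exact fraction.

CN(II) = 82; AMC II needs no correction.
Retention S: 1000/CN − 10 with CN=82.000 → S = 90/41 ≈ 2.195 in
Initial abstraction Ia = S/5 = (90/41)/5 = 18/41 ≈ 0.439 in
Since P=4.960 > Ia=0.439: effective rainfall P−Ia = 4634/1025 in
Q: (4634/1025)² ÷ (6884/1025) = 5368489/1764025 in (≈ 3.043 in)

Q = 5368489/1764025 in ≈ 3.043 in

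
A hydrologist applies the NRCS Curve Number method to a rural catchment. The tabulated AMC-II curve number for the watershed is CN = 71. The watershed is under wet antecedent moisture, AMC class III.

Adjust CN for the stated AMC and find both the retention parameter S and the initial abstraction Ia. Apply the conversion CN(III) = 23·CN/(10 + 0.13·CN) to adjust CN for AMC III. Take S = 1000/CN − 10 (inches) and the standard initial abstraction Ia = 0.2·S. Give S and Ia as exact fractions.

S = 2900/1633 in ≈ 1.776 in; Ia = 580/1633 in ≈ 0.355 in

Adjust CN=71 to AMC III: 23·71/(10 + 0.13·71) → 1633 ÷ (1923/100) = 163300/1923 ≈ 84.919
S = 1000/(163300/1923) − 10 = 2900/1633 in ≈ 1.776 in
Ia = 0.2·(2900/1633) = 580/1633 in ≈ 0.355 in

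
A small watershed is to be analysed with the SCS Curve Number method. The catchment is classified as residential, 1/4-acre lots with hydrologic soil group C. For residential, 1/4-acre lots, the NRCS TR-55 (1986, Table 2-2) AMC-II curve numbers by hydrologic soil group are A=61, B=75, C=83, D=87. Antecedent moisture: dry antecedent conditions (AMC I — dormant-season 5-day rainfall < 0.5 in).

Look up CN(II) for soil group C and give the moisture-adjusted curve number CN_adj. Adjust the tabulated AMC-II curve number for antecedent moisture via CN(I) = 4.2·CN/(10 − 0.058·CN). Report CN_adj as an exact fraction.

NRCS table: residential, 1/4-acre lots, soil group C → CN(II) = 83
Dry (AMC I): CN(I) = 4.2·83/(10 − 0.058·83) = (1743/5)/(2593/500) = 174300/2593 ≈ 67.219

CN_adj = 174300/2593 ≈ 67.219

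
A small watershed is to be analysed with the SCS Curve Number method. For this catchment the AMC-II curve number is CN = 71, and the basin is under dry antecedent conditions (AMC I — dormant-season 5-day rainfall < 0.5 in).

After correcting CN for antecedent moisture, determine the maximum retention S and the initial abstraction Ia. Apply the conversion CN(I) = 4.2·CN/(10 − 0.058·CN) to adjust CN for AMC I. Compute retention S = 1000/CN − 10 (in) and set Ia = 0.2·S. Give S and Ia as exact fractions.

CN(I) from CN(II)=71: (4.2·71)/(10 − 0.058·71) = 149100/2941 ≈ 50.697
S = 1000/(149100/2941) − 10 = 14500/1491 in ≈ 9.725 in
Initial abstraction Ia = S/5 = (14500/1491)/5 = 2900/1491 ≈ 1.945 in

S = 14500/1491 in ≈ 9.725 in; Ia = 2900/1491 in ≈ 1.945 in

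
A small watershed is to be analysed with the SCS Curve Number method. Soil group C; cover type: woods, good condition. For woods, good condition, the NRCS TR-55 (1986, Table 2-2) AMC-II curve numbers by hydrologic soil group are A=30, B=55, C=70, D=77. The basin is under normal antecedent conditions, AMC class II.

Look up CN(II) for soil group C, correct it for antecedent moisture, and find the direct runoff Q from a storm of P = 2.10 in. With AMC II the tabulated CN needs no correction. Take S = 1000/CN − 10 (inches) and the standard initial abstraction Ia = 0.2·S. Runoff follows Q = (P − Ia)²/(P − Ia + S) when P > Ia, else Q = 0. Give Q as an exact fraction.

Q = 841/3010 in ≈ 0.279 in

NRCS table: woods, good condition, soil group C → CN(II) = 70
CN(II) = 70; AMC II needs no correction.
Retention S: 1000/CN − 10 with CN=70.000 → S = 30/7 ≈ 4.286 in
Ia = 0.2·(30/7) = 6/7 in ≈ 0.857 in
Since P=2.100 > Ia=0.857: effective rainfall P−Ia = 87/70 in
Q = (87/70)²/((87/70) + 30/7) = (7569/4900)/(387/70) = 841/3010 in ≈ 0.279 in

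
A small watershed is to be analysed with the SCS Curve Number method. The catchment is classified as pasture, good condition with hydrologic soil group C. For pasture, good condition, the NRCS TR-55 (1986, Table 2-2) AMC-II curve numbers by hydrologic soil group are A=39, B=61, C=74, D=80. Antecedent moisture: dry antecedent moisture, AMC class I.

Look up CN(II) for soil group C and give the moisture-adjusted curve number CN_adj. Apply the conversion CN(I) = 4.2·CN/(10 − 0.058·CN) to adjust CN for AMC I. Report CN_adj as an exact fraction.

CN_adj = 77700/1427 ≈ 54.450

NRCS table: pasture, good condition, soil group C → CN(II) = 74
Adjust CN=74 to AMC I: 4.2·74/(10 − 0.058·74) → (1554/5) ÷ (1427/250) = 77700/1427 ≈ 54.450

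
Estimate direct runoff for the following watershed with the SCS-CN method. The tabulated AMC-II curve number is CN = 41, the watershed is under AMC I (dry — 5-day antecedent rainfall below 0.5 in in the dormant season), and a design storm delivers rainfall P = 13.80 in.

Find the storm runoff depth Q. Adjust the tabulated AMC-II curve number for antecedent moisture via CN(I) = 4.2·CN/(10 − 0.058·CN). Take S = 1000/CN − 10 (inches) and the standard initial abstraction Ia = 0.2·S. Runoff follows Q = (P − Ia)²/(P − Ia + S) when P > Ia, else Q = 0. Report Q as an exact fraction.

CN(I) from CN(II)=41: (4.2·41)/(10 − 0.058·41) = 86100/3811 ≈ 22.592
Max retention: S = 1000/(86100/3811) − 10 = 29500/861 in (≈ 34.262 in)
Initial abstraction Ia = S/5 = (29500/861)/5 = 5900/861 ≈ 6.852 in
Excess rainfall: 13.800 − 6.852 = 6.948 in; P > Ia so Q > 0
Q = (29909/4305)²/((29909/4305) + 29500/861) = (894548281/18533025)/(177409/4305) = 894548281/763745745 in ≈ 1.171 in

Q = 894548281/763745745 in ≈ 1.171 in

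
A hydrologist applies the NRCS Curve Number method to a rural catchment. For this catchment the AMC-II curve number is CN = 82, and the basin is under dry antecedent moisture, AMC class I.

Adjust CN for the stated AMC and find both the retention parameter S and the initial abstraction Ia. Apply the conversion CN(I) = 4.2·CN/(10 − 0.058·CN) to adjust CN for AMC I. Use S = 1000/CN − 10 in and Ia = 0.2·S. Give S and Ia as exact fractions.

S = 1500/287 in ≈ 5.226 in; Ia = 300/287 in ≈ 1.045 in

CN(I) from CN(II)=82: (4.2·82)/(10 − 0.058·82) = 28700/437 ≈ 65.675
S = 1000/(28700/437) − 10 = 1500/287 in ≈ 5.226 in
Ia = 0.2S: 0.2·5.226 = 1.045 in (exactly 300/287)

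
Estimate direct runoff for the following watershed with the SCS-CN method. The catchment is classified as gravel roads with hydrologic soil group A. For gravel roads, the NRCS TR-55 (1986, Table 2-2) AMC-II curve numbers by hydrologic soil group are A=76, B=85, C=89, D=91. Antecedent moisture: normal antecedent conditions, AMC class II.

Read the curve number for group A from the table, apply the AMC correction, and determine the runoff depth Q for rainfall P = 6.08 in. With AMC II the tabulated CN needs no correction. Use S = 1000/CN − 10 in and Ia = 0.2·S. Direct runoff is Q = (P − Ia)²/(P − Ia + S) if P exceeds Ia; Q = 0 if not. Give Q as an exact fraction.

NRCS table: gravel roads, soil group A → CN(II) = 76
Average conditions: CN = 76 (no AMC adjustment).
Max retention: S = 1000/76 − 10 = 60/19 in (≈ 3.158 in)
Ia = 0.2S: 0.2·3.158 = 0.632 in (exactly 12/19)
Since P=6.080 > Ia=0.632: effective rainfall P−Ia = 2588/475 in
Q: (2588/475)² ÷ (4088/475) = 837218/242725 in (≈ 3.449 in)

Q = 837218/242725 in ≈ 3.449 in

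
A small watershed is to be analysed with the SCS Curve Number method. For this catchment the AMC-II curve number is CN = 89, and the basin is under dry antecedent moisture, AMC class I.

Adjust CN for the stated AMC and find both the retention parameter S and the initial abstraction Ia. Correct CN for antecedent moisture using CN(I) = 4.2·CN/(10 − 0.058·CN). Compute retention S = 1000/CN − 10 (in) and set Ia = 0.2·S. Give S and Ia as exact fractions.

S = 5500/1869 in ≈ 2.943 in; Ia = 1100/1869 in ≈ 0.589 in

Adjust CN=89 to AMC I: 4.2·89/(10 − 0.058·89) → (1869/5) ÷ (2419/500) = 186900/2419 ≈ 77.263
Max retention: S = 1000/(186900/2419) − 10 = 5500/1869 in (≈ 2.943 in)
Initial abstraction Ia = S/5 = (5500/1869)/5 = 1100/1869 ≈ 0.589 in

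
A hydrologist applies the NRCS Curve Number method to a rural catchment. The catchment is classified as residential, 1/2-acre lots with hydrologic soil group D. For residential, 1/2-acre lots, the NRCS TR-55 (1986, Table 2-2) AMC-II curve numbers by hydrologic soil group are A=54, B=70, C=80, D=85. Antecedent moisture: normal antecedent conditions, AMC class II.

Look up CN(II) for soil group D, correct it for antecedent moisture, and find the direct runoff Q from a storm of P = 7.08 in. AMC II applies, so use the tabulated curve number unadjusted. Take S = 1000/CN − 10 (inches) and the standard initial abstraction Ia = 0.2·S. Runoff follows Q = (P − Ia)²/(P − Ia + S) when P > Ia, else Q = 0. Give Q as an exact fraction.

NRCS table: residential, 1/2-acre lots, soil group D → CN(II) = 85
Average conditions: CN = 85 (no AMC adjustment).
Max retention: S = 1000/85 − 10 = 30/17 in (≈ 1.765 in)
Ia = 0.2S: 0.2·1.765 = 0.353 in (exactly 6/17)
P − Ia = 7.080 − 0.353 = 2859/425 ≈ 6.727 in (> 0, runoff occurs)
Q = (2859/425)²/((2859/425) + 30/17) = (8173881/180625)/(3609/425) = 908209/170425 in ≈ 5.329 in

Q = 908209/170425 in ≈ 5.329 in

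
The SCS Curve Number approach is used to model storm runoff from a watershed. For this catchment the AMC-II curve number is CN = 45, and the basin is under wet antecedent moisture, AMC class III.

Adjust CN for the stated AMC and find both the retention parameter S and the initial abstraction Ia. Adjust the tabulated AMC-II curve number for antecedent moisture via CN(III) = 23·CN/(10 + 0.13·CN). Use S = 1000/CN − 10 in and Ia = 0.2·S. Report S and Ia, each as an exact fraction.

Wet (AMC III): CN(III) = 23·45/(10 + 0.13·45) = 1035/(317/20) = 20700/317 ≈ 65.300
Retention S: 1000/CN − 10 with CN=65.300 → S = 1100/207 ≈ 5.314 in
Initial abstraction Ia = S/5 = (1100/207)/5 = 220/207 ≈ 1.063 in

S = 1100/207 in ≈ 5.314 in; Ia = 220/207 in ≈ 1.063 in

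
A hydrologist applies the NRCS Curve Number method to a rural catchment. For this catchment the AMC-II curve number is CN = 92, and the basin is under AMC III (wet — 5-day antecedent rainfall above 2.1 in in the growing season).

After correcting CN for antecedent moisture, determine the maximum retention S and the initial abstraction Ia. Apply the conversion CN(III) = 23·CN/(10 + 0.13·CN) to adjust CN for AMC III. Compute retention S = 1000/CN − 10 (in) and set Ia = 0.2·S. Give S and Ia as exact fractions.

Adjust CN=92 to AMC III: 23·92/(10 + 0.13·92) → 2116 ÷ (549/25) = 52900/549 ≈ 96.357
Max retention: S = 1000/(52900/549) − 10 = 200/529 in (≈ 0.378 in)
Initial abstraction Ia = S/5 = (200/529)/5 = 40/529 ≈ 0.076 in

S = 200/529 in ≈ 0.378 in; Ia = 40/529 in ≈ 0.076 in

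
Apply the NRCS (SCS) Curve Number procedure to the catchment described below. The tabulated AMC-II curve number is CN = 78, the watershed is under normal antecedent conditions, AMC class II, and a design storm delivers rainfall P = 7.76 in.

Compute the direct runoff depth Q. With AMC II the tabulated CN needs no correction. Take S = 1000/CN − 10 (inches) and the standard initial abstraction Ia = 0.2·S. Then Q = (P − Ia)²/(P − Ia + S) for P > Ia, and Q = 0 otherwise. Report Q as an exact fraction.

Q = 24612128/4760925 in ≈ 5.170 in

Average conditions: CN = 78 (no AMC adjustment).
S = 1000/78 − 10 = 110/39 in ≈ 2.821 in
Ia = 0.2·(110/39) = 22/39 in ≈ 0.564 in
Excess rainfall: 7.760 − 0.564 = 7.196 in; P > Ia so Q > 0
Runoff Q = (P−Ia)²/(P−Ia+S) = (7.196)²/(7.196+2.821) = 24612128/4760925 ≈ 5.170 in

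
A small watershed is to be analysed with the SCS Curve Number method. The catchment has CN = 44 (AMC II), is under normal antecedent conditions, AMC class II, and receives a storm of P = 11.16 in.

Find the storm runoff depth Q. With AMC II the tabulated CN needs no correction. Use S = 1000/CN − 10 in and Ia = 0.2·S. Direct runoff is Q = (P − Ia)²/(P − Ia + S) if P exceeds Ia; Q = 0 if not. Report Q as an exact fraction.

Q = 5612161/1613975 in ≈ 3.477 in

Average conditions: CN = 44 (no AMC adjustment).
S = 1000/44 − 10 = 140/11 in ≈ 12.727 in
Ia = 0.2·(140/11) = 28/11 in ≈ 2.545 in
P − Ia = 11.160 − 2.545 = 2369/275 ≈ 8.615 in (> 0, runoff occurs)
Runoff Q = (P−Ia)²/(P−Ia+S) = (8.615)²/(8.615+12.727) = 5612161/1613975 ≈ 3.477 in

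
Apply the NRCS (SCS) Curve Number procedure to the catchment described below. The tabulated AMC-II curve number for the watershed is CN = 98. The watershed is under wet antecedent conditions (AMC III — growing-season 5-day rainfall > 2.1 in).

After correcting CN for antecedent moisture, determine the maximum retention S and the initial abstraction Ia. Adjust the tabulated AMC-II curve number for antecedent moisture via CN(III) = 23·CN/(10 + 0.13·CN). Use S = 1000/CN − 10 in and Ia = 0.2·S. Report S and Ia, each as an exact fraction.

S = 100/1127 in ≈ 0.089 in; Ia = 20/1127 in ≈ 0.018 in

CN(III) from CN(II)=98: (23·98)/(10 + 0.13·98) = 112700/1137 ≈ 99.120
S = 1000/(112700/1137) − 10 = 100/1127 in ≈ 0.089 in
Ia = 0.2S: 0.2·0.089 = 0.018 in (exactly 20/1127)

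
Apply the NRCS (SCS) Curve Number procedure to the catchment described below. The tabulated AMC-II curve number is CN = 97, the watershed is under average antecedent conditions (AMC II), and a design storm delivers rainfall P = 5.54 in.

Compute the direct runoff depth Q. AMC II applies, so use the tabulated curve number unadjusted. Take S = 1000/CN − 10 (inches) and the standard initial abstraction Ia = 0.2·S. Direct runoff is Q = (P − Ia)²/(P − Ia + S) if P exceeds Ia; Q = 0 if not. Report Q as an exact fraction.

Q = 705911761/136134650 in ≈ 5.185 in

CN(II) = 97; AMC II needs no correction.
Max retention: S = 1000/97 − 10 = 30/97 in (≈ 0.309 in)
Ia = 0.2·(30/97) = 6/97 in ≈ 0.062 in
Excess rainfall: 5.540 − 0.062 = 5.478 in; P > Ia so Q > 0
Q = (26569/4850)²/((26569/4850) + 30/97) = (705911761/23522500)/(28069/4850) = 705911761/136134650 in ≈ 5.185 in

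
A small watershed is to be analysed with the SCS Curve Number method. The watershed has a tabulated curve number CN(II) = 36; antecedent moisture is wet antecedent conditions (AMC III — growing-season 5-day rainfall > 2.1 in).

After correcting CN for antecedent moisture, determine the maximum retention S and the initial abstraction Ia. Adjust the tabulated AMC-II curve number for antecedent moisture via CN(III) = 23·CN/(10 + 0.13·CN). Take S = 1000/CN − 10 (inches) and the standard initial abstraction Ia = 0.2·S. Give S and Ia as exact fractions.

S = 1600/207 in ≈ 7.729 in; Ia = 320/207 in ≈ 1.546 in

CN(III) from CN(II)=36: (23·36)/(10 + 0.13·36) = 20700/367 ≈ 56.403
S = 1000/(20700/367) − 10 = 1600/207 in ≈ 7.729 in
Ia = 0.2·(1600/207) = 320/207 in ≈ 1.546 in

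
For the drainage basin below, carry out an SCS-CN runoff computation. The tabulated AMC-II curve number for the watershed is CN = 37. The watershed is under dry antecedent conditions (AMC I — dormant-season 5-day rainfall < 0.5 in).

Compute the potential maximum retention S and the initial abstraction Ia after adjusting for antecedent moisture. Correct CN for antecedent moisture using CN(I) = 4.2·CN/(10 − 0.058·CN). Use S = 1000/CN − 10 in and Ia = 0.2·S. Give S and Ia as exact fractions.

Adjust CN=37 to AMC I: 4.2·37/(10 − 0.058·37) → (777/5) ÷ (3927/500) = 3700/187 ≈ 19.786
Retention S: 1000/CN − 10 with CN=19.786 → S = 1500/37 ≈ 40.541 in
Initial abstraction Ia = S/5 = (1500/37)/5 = 300/37 ≈ 8.108 in

S = 1500/37 in ≈ 40.541 in; Ia = 300/37 in ≈ 8.108 in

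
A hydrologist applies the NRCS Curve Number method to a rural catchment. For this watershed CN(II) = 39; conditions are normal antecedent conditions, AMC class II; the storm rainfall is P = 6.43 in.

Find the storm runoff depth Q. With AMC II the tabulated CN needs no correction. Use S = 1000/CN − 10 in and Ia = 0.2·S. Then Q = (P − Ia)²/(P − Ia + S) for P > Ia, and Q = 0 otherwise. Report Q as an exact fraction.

CN(II) = 39; AMC II needs no correction.
S = 1000/39 − 10 = 610/39 in ≈ 15.641 in
Ia = 0.2·(610/39) = 122/39 in ≈ 3.128 in
Since P=6.430 > Ia=3.128: effective rainfall P−Ia = 12877/3900 in
Runoff Q = (P−Ia)²/(P−Ia+S) = (3.302)²/(3.302+15.641) = 165817129/288120300 ≈ 0.576 in

Q = 165817129/288120300 in ≈ 0.576 in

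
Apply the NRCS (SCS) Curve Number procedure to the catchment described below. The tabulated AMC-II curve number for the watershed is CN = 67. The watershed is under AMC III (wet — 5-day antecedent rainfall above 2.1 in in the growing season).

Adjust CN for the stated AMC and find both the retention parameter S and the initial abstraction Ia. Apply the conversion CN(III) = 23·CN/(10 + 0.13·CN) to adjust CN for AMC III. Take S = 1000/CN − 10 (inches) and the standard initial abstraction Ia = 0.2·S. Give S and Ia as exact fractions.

S = 3300/1541 in ≈ 2.141 in; Ia = 660/1541 in ≈ 0.428 in

CN(III) from CN(II)=67: (23·67)/(10 + 0.13·67) = 154100/1871 ≈ 82.362
Retention S: 1000/CN − 10 with CN=82.362 → S = 3300/1541 ≈ 2.141 in
Initial abstraction Ia = S/5 = (3300/1541)/5 = 660/1541 ≈ 0.428 in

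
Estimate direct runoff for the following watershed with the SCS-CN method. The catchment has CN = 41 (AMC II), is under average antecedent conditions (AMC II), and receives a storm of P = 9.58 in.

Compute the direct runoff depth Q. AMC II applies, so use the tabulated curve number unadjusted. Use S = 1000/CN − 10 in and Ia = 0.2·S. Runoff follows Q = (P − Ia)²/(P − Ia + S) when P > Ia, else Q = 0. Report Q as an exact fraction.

CN(II) = 41; AMC II needs no correction.
Retention S: 1000/CN − 10 with CN=41.000 → S = 590/41 ≈ 14.390 in
Ia = 0.2S: 0.2·14.390 = 2.878 in (exactly 118/41)
P − Ia = 9.580 − 2.878 = 13739/2050 ≈ 6.702 in (> 0, runoff occurs)
Q: (13739/2050)² ÷ (43239/2050) = 188760121/88639950 in (≈ 2.130 in)

Q = 188760121/88639950 in ≈ 2.130 in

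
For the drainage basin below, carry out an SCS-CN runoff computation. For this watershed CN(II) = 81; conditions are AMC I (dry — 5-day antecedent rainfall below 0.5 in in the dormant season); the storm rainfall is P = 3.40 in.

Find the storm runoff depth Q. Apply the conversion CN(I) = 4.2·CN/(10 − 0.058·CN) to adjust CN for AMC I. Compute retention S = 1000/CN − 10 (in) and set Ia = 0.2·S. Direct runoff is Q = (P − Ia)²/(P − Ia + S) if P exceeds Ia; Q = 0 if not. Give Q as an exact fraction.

Dry (AMC I): CN(I) = 4.2·81/(10 − 0.058·81) = (1701/5)/(2651/500) = 170100/2651 ≈ 64.164
Max retention: S = 1000/(170100/2651) − 10 = 9500/1701 in (≈ 5.585 in)
Initial abstraction Ia = S/5 = (9500/1701)/5 = 1900/1701 ≈ 1.117 in
Since P=3.400 > Ia=1.117: effective rainfall P−Ia = 19417/8505 in
Runoff Q = (P−Ia)²/(P−Ia+S) = (2.283)²/(2.283+5.585) = 377019889/569129085 ≈ 0.662 in

Q = 377019889/569129085 in ≈ 0.662 in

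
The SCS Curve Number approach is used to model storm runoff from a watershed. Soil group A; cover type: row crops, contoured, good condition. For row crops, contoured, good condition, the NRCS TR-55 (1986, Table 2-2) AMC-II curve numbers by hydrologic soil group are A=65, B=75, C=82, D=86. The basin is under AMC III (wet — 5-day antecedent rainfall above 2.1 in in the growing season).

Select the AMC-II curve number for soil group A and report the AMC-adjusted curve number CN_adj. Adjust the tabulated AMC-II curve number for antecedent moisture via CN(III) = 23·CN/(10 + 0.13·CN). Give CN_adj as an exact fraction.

NRCS table: row crops, contoured, good condition, soil group A → CN(II) = 65
CN(III) from CN(II)=65: (23·65)/(10 + 0.13·65) = 29900/369 ≈ 81.030

CN_adj = 29900/369 ≈ 81.030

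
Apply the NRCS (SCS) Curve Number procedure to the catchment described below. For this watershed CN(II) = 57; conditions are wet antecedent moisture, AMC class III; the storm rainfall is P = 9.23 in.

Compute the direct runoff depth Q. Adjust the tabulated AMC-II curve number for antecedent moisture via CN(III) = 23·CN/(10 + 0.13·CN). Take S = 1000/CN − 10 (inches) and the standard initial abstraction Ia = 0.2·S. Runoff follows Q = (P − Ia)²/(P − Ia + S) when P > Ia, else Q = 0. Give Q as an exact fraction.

CN(III) from CN(II)=57: (23·57)/(10 + 0.13·57) = 131100/1741 ≈ 75.302
Max retention: S = 1000/(131100/1741) − 10 = 4300/1311 in (≈ 3.280 in)
Initial abstraction Ia = S/5 = (4300/1311)/5 = 860/1311 ≈ 0.656 in
P − Ia = 9.230 − 0.656 = 1124053/131100 ≈ 8.574 in (> 0, runoff occurs)
Runoff Q = (P−Ia)²/(P−Ia+S) = (8.574)²/(8.574+3.280) = 1263495146809/203736348300 ≈ 6.202 in

Q = 1263495146809/203736348300 in ≈ 6.202 in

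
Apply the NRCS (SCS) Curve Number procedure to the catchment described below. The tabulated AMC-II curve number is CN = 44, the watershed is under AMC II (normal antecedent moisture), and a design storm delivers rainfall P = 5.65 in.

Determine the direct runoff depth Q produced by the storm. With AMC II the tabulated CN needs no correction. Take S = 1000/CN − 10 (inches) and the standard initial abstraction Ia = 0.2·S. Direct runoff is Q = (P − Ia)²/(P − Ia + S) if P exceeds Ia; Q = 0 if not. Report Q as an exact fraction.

Q = 466489/766260 in ≈ 0.609 in

AMC II — tabulated CN = 44 applies directly.
Max retention: S = 1000/44 − 10 = 140/11 in (≈ 12.727 in)
Ia = 0.2S: 0.2·12.727 = 2.545 in (exactly 28/11)
Excess rainfall: 5.650 − 2.545 = 3.105 in; P > Ia so Q > 0
Q = (683/220)²/((683/220) + 140/11) = (466489/48400)/(3483/220) = 466489/766260 in ≈ 0.609 in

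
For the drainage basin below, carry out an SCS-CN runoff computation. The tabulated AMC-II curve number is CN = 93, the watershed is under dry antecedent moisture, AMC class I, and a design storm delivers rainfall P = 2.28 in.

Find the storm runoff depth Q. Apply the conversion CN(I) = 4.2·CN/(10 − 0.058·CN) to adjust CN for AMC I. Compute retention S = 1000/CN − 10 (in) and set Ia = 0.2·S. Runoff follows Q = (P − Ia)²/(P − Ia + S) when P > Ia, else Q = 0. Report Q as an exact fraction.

CN(I) from CN(II)=93: (4.2·93)/(10 − 0.058·93) = 27900/329 ≈ 84.802
Retention S: 1000/CN − 10 with CN=84.802 → S = 500/279 ≈ 1.792 in
Initial abstraction Ia = S/5 = (500/279)/5 = 100/279 ≈ 0.358 in
P − Ia = 2.280 − 0.358 = 13403/6975 ≈ 1.922 in (> 0, runoff occurs)
Q = (13403/6975)²/((13403/6975) + 500/279) = (179640409/48650625)/(25903/6975) = 179640409/180673425 in ≈ 0.994 in

Q = 179640409/180673425 in ≈ 0.994 in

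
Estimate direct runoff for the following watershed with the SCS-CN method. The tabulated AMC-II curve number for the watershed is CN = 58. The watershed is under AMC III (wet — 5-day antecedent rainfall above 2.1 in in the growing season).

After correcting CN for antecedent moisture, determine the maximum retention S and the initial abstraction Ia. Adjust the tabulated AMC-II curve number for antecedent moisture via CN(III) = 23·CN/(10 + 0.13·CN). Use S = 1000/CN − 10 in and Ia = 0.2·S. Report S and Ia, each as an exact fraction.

S = 2100/667 in ≈ 3.148 in; Ia = 420/667 in ≈ 0.630 in

Wet (AMC III): CN(III) = 23·58/(10 + 0.13·58) = 1334/(877/50) = 66700/877 ≈ 76.055
Max retention: S = 1000/(66700/877) − 10 = 2100/667 in (≈ 3.148 in)
Initial abstraction Ia = S/5 = (2100/667)/5 = 420/667 ≈ 0.630 in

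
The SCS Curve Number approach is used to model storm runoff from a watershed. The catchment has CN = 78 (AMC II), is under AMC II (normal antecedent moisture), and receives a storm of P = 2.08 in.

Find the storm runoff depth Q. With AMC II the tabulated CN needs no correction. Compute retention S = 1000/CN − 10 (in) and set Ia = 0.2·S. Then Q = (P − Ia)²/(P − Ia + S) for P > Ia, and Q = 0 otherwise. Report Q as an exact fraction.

AMC II — tabulated CN = 78 applies directly.
Max retention: S = 1000/78 − 10 = 110/39 in (≈ 2.821 in)
Ia = 0.2·(110/39) = 22/39 in ≈ 0.564 in
P − Ia = 2.080 − 0.564 = 1478/975 ≈ 1.516 in (> 0, runoff occurs)
Runoff Q = (P−Ia)²/(P−Ia+S) = (1.516)²/(1.516+2.821) = 546121/1030575 ≈ 0.530 in

Q = 546121/1030575 in ≈ 0.530 in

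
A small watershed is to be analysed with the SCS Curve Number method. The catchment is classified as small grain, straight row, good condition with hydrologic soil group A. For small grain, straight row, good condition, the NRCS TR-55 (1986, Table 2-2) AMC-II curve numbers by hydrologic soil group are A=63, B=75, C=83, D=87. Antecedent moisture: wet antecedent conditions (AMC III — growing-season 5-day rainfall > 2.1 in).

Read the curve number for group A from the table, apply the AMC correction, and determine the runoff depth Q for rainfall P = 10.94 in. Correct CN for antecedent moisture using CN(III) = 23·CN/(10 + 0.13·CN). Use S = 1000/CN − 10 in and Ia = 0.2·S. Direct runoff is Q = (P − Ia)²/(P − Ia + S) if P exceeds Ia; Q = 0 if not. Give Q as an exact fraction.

Q = 570935893609/68146687350 in ≈ 8.378 in

NRCS table: small grain, straight row, good condition, soil group A → CN(II) = 63
Adjust CN=63 to AMC III: 23·63/(10 + 0.13·63) → 1449 ÷ (1819/100) = 144900/1819 ≈ 79.659
S = 1000/(144900/1819) − 10 = 3700/1449 in ≈ 2.553 in
Ia = 0.2·(3700/1449) = 740/1449 in ≈ 0.511 in
Since P=10.940 > Ia=0.511: effective rainfall P−Ia = 755603/72450 in
Q: (755603/72450)² ÷ (940603/72450) = 570935893609/68146687350 in (≈ 8.378 in)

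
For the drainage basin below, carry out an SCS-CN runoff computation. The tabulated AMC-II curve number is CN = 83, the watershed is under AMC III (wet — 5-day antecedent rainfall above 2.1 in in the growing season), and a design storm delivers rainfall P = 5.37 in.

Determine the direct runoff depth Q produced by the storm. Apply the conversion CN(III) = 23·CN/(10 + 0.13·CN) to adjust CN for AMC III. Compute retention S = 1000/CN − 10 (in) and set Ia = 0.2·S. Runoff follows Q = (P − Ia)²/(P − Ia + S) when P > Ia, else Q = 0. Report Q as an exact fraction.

Wet (AMC III): CN(III) = 23·83/(10 + 0.13·83) = 1909/(2079/100) = 190900/2079 ≈ 91.823
Max retention: S = 1000/(190900/2079) − 10 = 1700/1909 in (≈ 0.891 in)
Initial abstraction Ia = S/5 = (1700/1909)/5 = 340/1909 ≈ 0.178 in
Since P=5.370 > Ia=0.178: effective rainfall P−Ia = 991133/190900 in
Q: (991133/190900)² ÷ (1161133/190900) = 982344623689/221660289700 in (≈ 4.432 in)

Q = 982344623689/221660289700 in ≈ 4.432 in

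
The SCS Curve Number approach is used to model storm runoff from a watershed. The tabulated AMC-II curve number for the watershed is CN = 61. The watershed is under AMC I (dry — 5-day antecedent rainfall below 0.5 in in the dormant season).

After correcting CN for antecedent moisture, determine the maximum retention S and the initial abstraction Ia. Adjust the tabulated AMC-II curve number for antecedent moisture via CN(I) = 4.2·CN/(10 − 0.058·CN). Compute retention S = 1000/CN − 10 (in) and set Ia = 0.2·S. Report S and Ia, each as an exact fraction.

Dry (AMC I): CN(I) = 4.2·61/(10 − 0.058·61) = (1281/5)/(3231/500) = 42700/1077 ≈ 39.647
Max retention: S = 1000/(42700/1077) − 10 = 6500/427 in (≈ 15.222 in)
Ia = 0.2S: 0.2·15.222 = 3.044 in (exactly 1300/427)

S = 6500/427 in ≈ 15.222 in; Ia = 1300/427 in ≈ 3.044 in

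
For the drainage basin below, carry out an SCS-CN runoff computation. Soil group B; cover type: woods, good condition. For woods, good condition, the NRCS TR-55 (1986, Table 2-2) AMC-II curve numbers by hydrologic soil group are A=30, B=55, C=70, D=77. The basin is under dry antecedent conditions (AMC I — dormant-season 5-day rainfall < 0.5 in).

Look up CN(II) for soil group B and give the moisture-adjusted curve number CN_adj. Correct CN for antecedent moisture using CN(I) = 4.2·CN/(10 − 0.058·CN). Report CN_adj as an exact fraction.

NRCS table: woods, good condition, soil group B → CN(II) = 55
Adjust CN=55 to AMC I: 4.2·55/(10 − 0.058·55) → 231 ÷ (681/100) = 7700/227 ≈ 33.921

CN_adj = 7700/227 ≈ 33.921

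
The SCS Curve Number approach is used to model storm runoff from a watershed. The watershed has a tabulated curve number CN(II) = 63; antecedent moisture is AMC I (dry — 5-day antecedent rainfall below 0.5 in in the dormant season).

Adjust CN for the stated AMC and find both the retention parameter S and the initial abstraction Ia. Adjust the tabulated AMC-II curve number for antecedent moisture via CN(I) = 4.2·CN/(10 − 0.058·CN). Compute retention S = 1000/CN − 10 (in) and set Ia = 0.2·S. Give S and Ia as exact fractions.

S = 18500/1323 in ≈ 13.983 in; Ia = 3700/1323 in ≈ 2.797 in

Adjust CN=63 to AMC I: 4.2·63/(10 − 0.058·63) → (1323/5) ÷ (3173/500) = 132300/3173 ≈ 41.696
S = 1000/(132300/3173) − 10 = 18500/1323 in ≈ 13.983 in
Ia = 0.2·(18500/1323) = 3700/1323 in ≈ 2.797 in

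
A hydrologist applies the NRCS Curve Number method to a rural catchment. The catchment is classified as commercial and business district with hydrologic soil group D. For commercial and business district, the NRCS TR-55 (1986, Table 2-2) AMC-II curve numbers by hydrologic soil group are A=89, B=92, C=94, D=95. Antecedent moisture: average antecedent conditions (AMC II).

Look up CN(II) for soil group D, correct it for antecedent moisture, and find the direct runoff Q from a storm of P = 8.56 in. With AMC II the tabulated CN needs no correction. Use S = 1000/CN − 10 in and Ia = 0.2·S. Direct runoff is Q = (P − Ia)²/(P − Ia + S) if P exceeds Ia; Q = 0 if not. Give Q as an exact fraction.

NRCS table: commercial and business district, soil group D → CN(II) = 95
CN(II) = 95; AMC II needs no correction.
S = 1000/95 − 10 = 10/19 in ≈ 0.526 in
Initial abstraction Ia = S/5 = (10/19)/5 = 2/19 ≈ 0.105 in
P − Ia = 8.560 − 0.105 = 4016/475 ≈ 8.455 in (> 0, runoff occurs)
Runoff Q = (P−Ia)²/(P−Ia+S) = (8.455)²/(8.455+0.526) = 8064128/1013175 ≈ 7.959 in

Q = 8064128/1013175 in ≈ 7.959 in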